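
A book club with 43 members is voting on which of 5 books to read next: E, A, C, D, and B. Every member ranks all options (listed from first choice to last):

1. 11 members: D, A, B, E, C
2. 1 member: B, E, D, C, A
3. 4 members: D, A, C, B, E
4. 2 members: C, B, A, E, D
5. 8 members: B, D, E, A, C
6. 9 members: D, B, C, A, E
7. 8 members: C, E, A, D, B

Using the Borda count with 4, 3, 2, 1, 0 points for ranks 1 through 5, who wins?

E: 11·1 + 1·3 + 4·0 + 2·1 + 8·2 + 9·0 + 8·3 = 56
A: 11·3 + 1·0 + 4·3 + 2·2 + 8·1 + 9·1 + 8·2 = 82
C: 11·0 + 1·1 + 4·2 + 2·4 + 8·0 + 9·2 + 8·4 = 67
D: 11·4 + 1·2 + 4·4 + 2·0 + 8·3 + 9·4 + 8·1 = 130
B: 11·2 + 1·4 + 4·1 + 2·3 + 8·4 + 9·3 + 8·0 = 95
D has the highest Borda score (130).

D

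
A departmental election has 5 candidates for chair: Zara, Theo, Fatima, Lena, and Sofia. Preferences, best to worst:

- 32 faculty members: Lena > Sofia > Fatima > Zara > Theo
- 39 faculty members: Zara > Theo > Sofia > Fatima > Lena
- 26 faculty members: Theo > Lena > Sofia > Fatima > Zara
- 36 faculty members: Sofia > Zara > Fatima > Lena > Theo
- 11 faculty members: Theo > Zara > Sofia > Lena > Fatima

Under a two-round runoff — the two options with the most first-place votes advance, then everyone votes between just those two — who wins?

Zara

Round 1 first-place votes: Zara 39, Theo 37, Fatima 0, Lena 32, Sofia 36.
Zara and Theo advance.
Runoff: Zara is preferred to Theo by 107 voters; Theo by 37.
Zara wins the runoff.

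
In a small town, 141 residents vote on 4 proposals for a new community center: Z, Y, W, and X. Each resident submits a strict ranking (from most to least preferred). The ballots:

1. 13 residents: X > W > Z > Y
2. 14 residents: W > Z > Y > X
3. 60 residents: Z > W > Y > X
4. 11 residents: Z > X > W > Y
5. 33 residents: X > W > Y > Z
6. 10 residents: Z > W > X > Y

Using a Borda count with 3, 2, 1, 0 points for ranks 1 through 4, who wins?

Z: 13·1 + 14·2 + 60·3 + 11·3 + 33·0 + 10·3 = 284
Y: 13·0 + 14·1 + 60·1 + 11·0 + 33·1 + 10·0 = 107
W: 13·2 + 14·3 + 60·2 + 11·1 + 33·2 + 10·2 = 285
X: 13·3 + 14·0 + 60·0 + 11·2 + 33·3 + 10·1 = 170
W has the highest Borda score (285).

W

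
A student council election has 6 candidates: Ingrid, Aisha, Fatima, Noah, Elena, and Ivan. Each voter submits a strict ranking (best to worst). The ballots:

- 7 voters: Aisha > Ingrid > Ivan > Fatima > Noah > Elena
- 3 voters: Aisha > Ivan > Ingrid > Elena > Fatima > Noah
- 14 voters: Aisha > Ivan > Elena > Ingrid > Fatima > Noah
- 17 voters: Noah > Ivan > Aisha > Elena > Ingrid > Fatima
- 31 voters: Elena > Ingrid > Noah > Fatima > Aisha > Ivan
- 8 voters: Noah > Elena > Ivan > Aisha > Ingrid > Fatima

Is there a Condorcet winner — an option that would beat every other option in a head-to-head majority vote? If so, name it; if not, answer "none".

Checking pairwise contests:
Aisha beats Ingrid 49–31.
Noah beats Aisha 56–24.
Ingrid beats Fatima 80–0.
Ingrid beats Noah 55–25.
Aisha beats Elena 41–39.
Aisha beats Ivan 55–25.
Every option loses at least one head-to-head, so there is no Condorcet winner.

none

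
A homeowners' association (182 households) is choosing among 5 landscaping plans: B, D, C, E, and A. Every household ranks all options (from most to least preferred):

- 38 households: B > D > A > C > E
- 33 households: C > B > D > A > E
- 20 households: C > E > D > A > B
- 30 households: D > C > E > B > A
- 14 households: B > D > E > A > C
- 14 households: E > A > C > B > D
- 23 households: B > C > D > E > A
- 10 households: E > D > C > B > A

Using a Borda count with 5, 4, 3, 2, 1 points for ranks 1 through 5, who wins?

B: 38·5 + 33·4 + 20·1 + 30·2 + 14·5 + 14·2 + 23·5 + 10·2 = 635
D: 38·4 + 33·3 + 20·3 + 30·5 + 14·4 + 14·1 + 23·3 + 10·4 = 640
C: 38·2 + 33·5 + 20·5 + 30·4 + 14·1 + 14·3 + 23·4 + 10·3 = 639
E: 38·1 + 33·1 + 20·4 + 30·3 + 14·3 + 14·5 + 23·2 + 10·5 = 449
A: 38·3 + 33·2 + 20·2 + 30·1 + 14·2 + 14·4 + 23·1 + 10·1 = 367
D has the highest Borda score (640).

D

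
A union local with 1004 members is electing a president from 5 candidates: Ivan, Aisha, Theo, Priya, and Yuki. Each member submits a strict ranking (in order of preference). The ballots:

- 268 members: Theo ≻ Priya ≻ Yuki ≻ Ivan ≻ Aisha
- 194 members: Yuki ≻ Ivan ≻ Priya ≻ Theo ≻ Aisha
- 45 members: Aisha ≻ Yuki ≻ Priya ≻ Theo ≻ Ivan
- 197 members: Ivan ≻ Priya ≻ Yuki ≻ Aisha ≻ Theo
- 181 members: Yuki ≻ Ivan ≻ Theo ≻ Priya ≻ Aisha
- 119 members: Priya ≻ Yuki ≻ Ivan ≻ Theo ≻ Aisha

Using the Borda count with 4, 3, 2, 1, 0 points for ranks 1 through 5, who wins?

Ivan: 268·1 + 194·3 + 45·0 + 197·4 + 181·3 + 119·2 = 2419
Aisha: 268·0 + 194·0 + 45·4 + 197·1 + 181·0 + 119·0 = 377
Theo: 268·4 + 194·1 + 45·1 + 197·0 + 181·2 + 119·1 = 1792
Priya: 268·3 + 194·2 + 45·2 + 197·3 + 181·1 + 119·4 = 2530
Yuki: 268·2 + 194·4 + 45·3 + 197·2 + 181·4 + 119·3 = 2922
Yuki has the highest Borda score (2922).

Yuki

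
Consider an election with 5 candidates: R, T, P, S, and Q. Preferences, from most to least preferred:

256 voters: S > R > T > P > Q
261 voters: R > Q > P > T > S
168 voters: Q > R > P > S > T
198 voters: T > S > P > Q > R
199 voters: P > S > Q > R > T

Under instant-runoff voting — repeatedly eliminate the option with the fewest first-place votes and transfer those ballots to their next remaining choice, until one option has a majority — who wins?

S

Round 1: R 261, T 198, P 199, S 256, Q 168. Eliminate Q.
Round 2: R 429, T 198, P 199, S 256. Eliminate T.
Round 3: R 429, P 199, S 454. Eliminate P.
Round 4: R 429, S 653. S has a majority.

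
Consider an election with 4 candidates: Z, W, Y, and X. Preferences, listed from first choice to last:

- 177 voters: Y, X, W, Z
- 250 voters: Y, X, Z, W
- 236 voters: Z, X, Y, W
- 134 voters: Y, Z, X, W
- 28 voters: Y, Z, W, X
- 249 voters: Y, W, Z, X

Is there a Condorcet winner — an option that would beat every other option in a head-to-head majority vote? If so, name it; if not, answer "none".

Y vs Z: 838–236 for Y.
Y vs W: 1074–0 for Y.
Y vs X: 838–236 for Y.
Y beats every other option head-to-head.

Y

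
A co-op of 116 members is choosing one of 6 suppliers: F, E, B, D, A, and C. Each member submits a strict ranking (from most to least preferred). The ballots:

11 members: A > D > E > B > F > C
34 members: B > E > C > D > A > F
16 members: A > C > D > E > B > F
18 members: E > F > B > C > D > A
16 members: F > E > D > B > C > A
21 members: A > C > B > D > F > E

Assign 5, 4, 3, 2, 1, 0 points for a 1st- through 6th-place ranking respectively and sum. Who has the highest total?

B

F: 11·1 + 34·0 + 16·0 + 18·4 + 16·5 + 21·1 = 184
E: 11·3 + 34·4 + 16·2 + 18·5 + 16·4 + 21·0 = 355
B: 11·2 + 34·5 + 16·1 + 18·3 + 16·2 + 21·3 = 357
D: 11·4 + 34·2 + 16·3 + 18·1 + 16·3 + 21·2 = 268
A: 11·5 + 34·1 + 16·5 + 18·0 + 16·0 + 21·5 = 274
C: 11·0 + 34·3 + 16·4 + 18·2 + 16·1 + 21·4 = 302
B has the highest Borda score (357).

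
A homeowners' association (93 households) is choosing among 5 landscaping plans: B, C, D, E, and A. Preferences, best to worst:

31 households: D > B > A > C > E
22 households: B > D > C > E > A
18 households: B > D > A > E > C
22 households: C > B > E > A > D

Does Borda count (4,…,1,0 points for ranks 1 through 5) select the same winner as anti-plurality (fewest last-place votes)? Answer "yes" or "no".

yes

Borda — scores: B 319, C 163, D 244, E 84, A 120. Winner: B.
Anti-plurality — last-place votes: B 0, C 18, D 22, E 31, A 22. Winner: B.
The two methods agree.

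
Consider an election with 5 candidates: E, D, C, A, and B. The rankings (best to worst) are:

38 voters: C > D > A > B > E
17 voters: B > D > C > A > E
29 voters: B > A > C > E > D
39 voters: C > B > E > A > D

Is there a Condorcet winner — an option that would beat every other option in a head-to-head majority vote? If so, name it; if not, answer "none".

C

C vs E: 123–0 for C.
C vs D: 106–17 for C.
C vs A: 94–29 for C.
C vs B: 77–46 for C.
C beats every other option head-to-head.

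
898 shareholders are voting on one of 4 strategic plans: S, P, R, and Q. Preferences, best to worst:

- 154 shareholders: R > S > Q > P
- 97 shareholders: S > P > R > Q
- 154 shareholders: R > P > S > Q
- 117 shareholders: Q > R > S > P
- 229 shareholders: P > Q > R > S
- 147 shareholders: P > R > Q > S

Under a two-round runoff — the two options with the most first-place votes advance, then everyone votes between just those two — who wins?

Round 1 first-place votes: S 97, P 376, R 308, Q 117.
P and R advance.
Runoff: P is preferred to R by 473 voters; R by 425.
P wins the runoff.

P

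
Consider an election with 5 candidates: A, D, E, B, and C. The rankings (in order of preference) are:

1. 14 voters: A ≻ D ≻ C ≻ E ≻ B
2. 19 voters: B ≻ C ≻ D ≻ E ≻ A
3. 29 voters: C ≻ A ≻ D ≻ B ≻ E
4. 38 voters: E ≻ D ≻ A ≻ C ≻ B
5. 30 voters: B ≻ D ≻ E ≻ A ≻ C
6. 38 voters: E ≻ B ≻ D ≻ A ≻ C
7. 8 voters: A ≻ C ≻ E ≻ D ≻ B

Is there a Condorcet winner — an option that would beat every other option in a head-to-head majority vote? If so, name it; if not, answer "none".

D

D vs A: 125–51 for D.
D vs E: 92–84 for D.
D vs B: 89–87 for D.
D vs C: 120–56 for D.
D beats every other option head-to-head.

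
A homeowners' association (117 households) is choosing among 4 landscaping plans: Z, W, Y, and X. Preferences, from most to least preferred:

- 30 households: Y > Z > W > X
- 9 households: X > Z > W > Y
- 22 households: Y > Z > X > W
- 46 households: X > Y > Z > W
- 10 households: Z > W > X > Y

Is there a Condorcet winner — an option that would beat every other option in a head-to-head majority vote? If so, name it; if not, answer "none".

none

Checking pairwise contests:
Y beats Z 98–19.
Z beats W 117–0.
X beats Y 65–52.
Z beats X 62–55.
Every option loses at least one head-to-head, so there is no Condorcet winner.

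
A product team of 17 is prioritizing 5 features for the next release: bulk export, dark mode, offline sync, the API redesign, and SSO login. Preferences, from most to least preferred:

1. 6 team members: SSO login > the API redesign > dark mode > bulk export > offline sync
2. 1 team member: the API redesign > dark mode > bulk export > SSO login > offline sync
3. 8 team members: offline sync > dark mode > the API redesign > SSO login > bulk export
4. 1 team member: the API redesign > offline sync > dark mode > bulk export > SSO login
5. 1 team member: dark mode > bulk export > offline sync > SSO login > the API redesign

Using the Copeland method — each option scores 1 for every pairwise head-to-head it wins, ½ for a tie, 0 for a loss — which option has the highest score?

offline sync

bulk export: loses to dark mode, offline sync, the API redesign, and SSO login → score 0.
dark mode: beats bulk export, the API redesign, and SSO login; loses to offline sync → score 3.
offline sync: beats bulk export, dark mode, the API redesign, and SSO login → score 4.
the API redesign: beats bulk export and SSO login; loses to dark mode and offline sync → score 2.
SSO login: beats bulk export; loses to dark mode, offline sync, and the API redesign → score 1.
offline sync has the best pairwise record.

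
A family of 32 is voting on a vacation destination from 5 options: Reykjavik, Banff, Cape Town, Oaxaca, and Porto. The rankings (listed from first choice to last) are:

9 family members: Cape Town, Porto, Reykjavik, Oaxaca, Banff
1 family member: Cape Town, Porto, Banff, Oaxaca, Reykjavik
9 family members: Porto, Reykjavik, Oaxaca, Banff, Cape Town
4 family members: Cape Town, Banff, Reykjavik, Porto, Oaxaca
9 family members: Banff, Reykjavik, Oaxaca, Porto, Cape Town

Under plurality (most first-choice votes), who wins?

Cape Town

First-place votes: Reykjavik 0, Banff 9, Cape Town 14, Oaxaca 0, Porto 9.
Cape Town has the most first-place votes.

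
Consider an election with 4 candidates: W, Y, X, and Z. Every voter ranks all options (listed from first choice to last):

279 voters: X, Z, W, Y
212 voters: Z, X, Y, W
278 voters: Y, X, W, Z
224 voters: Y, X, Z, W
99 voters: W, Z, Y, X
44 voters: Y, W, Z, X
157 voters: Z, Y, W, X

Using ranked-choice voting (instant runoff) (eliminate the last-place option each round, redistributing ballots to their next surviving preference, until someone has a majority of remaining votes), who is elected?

Round 1: W 99, Y 546, X 279, Z 369. Eliminate W.
Round 2: Y 546, X 279, Z 468. Eliminate X.
Round 3: Y 546, Z 747. Z has a majority.

Z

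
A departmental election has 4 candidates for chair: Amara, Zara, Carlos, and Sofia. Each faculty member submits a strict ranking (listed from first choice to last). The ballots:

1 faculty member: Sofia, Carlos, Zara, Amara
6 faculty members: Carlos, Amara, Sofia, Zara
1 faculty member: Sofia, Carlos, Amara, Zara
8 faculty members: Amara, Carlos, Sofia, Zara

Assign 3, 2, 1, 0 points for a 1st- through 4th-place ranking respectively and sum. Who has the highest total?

Amara: 1·0 + 6·2 + 1·1 + 8·3 = 37
Zara: 1·1 + 6·0 + 1·0 + 8·0 = 1
Carlos: 1·2 + 6·3 + 1·2 + 8·2 = 38
Sofia: 1·3 + 6·1 + 1·3 + 8·1 = 20
Carlos has the highest Borda score (38).

Carlos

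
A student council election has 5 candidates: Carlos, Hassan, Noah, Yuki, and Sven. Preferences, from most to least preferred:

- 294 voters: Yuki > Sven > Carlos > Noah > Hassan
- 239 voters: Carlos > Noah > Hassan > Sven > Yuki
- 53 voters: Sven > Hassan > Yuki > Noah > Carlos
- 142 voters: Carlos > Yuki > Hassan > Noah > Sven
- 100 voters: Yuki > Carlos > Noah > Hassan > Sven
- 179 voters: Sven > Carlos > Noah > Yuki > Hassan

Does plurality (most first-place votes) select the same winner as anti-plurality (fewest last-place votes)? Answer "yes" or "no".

no

Plurality — first-place votes: Carlos 381, Hassan 0, Noah 0, Yuki 394, Sven 232. Winner: Yuki.
Anti-plurality — last-place votes: Carlos 53, Hassan 473, Noah 0, Yuki 239, Sven 242. Winner: Noah.
The two methods disagree.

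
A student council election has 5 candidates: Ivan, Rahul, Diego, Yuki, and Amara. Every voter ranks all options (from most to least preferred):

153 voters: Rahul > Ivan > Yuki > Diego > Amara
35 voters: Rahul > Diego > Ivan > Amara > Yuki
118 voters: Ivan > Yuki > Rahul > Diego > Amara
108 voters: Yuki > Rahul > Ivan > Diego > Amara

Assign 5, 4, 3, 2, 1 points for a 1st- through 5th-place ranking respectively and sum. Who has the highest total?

Ivan: 153·4 + 35·3 + 118·5 + 108·3 = 1631
Rahul: 153·5 + 35·5 + 118·3 + 108·4 = 1726
Diego: 153·2 + 35·4 + 118·2 + 108·2 = 898
Yuki: 153·3 + 35·1 + 118·4 + 108·5 = 1506
Amara: 153·1 + 35·2 + 118·1 + 108·1 = 449
Rahul has the highest Borda score (1726).

Rahul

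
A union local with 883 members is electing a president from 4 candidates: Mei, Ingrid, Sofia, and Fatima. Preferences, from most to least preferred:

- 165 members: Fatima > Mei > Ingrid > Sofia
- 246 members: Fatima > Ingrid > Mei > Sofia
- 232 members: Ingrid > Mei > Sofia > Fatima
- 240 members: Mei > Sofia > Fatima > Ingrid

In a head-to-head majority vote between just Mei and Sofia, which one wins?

Mei

Voters preferring Mei to Sofia: 883; preferring Sofia to Mei: 0.
Mei wins the head-to-head.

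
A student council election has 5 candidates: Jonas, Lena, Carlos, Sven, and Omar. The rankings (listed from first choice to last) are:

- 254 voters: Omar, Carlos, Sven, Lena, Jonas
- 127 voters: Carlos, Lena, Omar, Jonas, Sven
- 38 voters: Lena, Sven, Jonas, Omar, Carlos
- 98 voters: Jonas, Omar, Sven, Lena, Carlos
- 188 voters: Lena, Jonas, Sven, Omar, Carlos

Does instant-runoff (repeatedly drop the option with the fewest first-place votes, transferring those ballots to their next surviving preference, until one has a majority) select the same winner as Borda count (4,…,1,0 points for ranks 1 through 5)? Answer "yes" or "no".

no

Instant-runoff — R1 Jonas 98, Lena 226, Carlos 127, Sven 0, Omar 254 (Sven out); R2 Jonas 98, Lena 226, Carlos 127, Omar 254 (Jonas out); R3 Lena 226, Carlos 127, Omar 352 (Carlos out); R4 Lena 353, Omar 352 (Lena winner). Winner: Lena.
Borda — scores: Jonas 1159, Lena 1637, Carlos 1270, Sven 1194, Omar 1790. Winner: Omar.
The two methods disagree.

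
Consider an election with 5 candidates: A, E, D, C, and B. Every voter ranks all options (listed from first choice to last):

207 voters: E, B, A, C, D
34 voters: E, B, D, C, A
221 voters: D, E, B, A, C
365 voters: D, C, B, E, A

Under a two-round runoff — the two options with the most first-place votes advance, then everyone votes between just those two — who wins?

Round 1 first-place votes: A 0, E 241, D 586, C 0, B 0.
D and E advance.
Runoff: D is preferred to E by 586 voters; E by 241.
D wins the runoff.

D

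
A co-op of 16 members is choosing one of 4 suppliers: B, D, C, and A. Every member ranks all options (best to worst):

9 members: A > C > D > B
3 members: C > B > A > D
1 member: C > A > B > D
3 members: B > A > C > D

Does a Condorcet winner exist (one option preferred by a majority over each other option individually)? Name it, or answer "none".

A vs B: 10–6 for A.
A vs D: 16–0 for A.
A vs C: 12–4 for A.
A beats every other option head-to-head.

A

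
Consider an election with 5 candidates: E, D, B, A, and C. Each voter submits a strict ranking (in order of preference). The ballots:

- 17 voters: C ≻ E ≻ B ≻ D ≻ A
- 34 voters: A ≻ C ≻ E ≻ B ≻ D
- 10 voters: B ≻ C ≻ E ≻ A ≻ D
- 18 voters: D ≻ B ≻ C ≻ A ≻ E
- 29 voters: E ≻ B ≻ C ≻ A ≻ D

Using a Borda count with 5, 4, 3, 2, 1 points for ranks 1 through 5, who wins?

C

E: 17·4 + 34·3 + 10·3 + 18·1 + 29·5 = 363
D: 17·2 + 34·1 + 10·1 + 18·5 + 29·1 = 197
B: 17·3 + 34·2 + 10·5 + 18·4 + 29·4 = 357
A: 17·1 + 34·5 + 10·2 + 18·2 + 29·2 = 301
C: 17·5 + 34·4 + 10·4 + 18·3 + 29·3 = 402
C has the highest Borda score (402).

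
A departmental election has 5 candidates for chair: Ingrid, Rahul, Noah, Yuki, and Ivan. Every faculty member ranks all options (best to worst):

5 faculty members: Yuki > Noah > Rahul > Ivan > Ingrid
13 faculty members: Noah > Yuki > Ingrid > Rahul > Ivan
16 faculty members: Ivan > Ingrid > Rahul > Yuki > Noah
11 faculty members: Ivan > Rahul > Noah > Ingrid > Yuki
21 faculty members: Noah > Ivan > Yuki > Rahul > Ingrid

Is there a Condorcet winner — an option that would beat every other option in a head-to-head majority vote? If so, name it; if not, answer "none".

Noah vs Ingrid: 50–16 for Noah.
Noah vs Rahul: 39–27 for Noah.
Noah vs Yuki: 45–21 for Noah.
Noah vs Ivan: 39–27 for Noah.
Noah beats every other option head-to-head.

Noah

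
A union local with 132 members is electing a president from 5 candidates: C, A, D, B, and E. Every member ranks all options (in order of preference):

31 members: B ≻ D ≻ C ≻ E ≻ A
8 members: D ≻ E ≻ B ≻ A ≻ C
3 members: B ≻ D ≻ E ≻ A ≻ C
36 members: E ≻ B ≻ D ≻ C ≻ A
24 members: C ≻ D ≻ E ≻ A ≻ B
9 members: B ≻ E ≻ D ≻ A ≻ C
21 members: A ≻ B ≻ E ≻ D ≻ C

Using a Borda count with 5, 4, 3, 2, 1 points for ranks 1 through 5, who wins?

B

C: 31·3 + 8·1 + 3·1 + 36·2 + 24·5 + 9·1 + 21·1 = 326
A: 31·1 + 8·2 + 3·2 + 36·1 + 24·2 + 9·2 + 21·5 = 260
D: 31·4 + 8·5 + 3·4 + 36·3 + 24·4 + 9·3 + 21·2 = 449
B: 31·5 + 8·3 + 3·5 + 36·4 + 24·1 + 9·5 + 21·4 = 491
E: 31·2 + 8·4 + 3·3 + 36·5 + 24·3 + 9·4 + 21·3 = 454
B has the highest Borda score (491).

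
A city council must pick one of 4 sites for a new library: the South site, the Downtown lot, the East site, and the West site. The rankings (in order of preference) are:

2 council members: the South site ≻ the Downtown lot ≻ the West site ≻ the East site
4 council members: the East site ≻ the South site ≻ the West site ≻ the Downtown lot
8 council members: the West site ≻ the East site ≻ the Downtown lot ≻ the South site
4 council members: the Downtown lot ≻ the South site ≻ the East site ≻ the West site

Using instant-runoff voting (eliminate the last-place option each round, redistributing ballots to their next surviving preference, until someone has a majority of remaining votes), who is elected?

the West site

Round 1: the South site 2, the Downtown lot 4, the East site 4, the West site 8. Eliminate the South site.
Round 2: the Downtown lot 6, the East site 4, the West site 8. Eliminate the East site.
Round 3: the Downtown lot 6, the West site 12. The West site has a majority.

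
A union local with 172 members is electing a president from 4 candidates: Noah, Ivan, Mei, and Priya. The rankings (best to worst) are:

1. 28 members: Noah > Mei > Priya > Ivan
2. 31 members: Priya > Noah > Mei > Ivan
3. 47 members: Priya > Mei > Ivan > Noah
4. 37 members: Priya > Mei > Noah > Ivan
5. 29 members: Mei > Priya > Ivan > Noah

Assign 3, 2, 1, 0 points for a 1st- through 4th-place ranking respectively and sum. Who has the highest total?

Noah: 28·3 + 31·2 + 47·0 + 37·1 + 29·0 = 183
Ivan: 28·0 + 31·0 + 47·1 + 37·0 + 29·1 = 76
Mei: 28·2 + 31·1 + 47·2 + 37·2 + 29·3 = 342
Priya: 28·1 + 31·3 + 47·3 + 37·3 + 29·2 = 431
Priya has the highest Borda score (431).

Priya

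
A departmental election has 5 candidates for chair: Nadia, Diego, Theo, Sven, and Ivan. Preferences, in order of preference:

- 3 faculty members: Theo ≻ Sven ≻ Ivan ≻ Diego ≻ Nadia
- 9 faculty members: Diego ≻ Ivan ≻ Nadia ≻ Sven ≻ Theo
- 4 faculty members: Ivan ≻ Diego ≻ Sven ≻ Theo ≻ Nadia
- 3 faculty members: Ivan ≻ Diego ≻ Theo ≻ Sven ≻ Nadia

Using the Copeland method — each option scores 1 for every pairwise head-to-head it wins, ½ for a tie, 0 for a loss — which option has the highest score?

Ivan

Nadia: loses to Diego, Theo, Sven, and Ivan → score 0.
Diego: beats Nadia, Theo, and Sven; loses to Ivan → score 3.
Theo: beats Nadia; loses to Diego, Sven, and Ivan → score 1.
Sven: beats Nadia and Theo; loses to Diego and Ivan → score 2.
Ivan: beats Nadia, Diego, Theo, and Sven → score 4.
Ivan has the best pairwise record.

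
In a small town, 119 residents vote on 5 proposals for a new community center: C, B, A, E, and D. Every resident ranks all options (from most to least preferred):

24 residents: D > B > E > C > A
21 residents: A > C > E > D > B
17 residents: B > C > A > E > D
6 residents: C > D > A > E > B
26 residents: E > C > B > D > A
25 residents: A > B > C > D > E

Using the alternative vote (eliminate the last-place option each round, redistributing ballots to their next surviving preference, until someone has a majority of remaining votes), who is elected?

A

Round 1: C 6, B 17, A 46, E 26, D 24. Eliminate C.
Round 2: B 17, A 46, E 26, D 30. Eliminate B.
Round 3: A 63, E 26, D 30. A has a majority.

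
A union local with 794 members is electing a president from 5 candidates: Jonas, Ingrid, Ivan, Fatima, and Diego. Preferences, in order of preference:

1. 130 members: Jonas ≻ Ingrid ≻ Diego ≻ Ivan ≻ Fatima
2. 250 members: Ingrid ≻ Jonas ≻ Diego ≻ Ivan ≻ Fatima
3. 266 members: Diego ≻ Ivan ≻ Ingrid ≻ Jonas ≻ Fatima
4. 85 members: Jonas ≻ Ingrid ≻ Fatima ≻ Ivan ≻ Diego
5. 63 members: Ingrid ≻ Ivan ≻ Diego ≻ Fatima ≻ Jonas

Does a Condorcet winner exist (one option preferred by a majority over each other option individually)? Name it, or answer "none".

Ingrid

Ingrid vs Jonas: 579–215 for Ingrid.
Ingrid vs Ivan: 528–266 for Ingrid.
Ingrid vs Fatima: 794–0 for Ingrid.
Ingrid vs Diego: 528–266 for Ingrid.
Ingrid beats every other option head-to-head.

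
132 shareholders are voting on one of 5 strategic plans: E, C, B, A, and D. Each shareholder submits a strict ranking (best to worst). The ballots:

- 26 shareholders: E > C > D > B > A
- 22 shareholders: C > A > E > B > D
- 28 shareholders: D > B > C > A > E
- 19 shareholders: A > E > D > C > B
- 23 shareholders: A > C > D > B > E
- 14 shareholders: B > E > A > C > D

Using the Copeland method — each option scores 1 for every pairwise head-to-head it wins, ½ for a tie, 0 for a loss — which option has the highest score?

C

E: beats B and D; loses to C and A → score 2.
C: beats E, B, A, and D → score 4.
B: beats A; loses to E, C, and D → score 1.
A: beats E and D; loses to C and B → score 2.
D: beats B; loses to E, C, and A → score 1.
C has the best pairwise record.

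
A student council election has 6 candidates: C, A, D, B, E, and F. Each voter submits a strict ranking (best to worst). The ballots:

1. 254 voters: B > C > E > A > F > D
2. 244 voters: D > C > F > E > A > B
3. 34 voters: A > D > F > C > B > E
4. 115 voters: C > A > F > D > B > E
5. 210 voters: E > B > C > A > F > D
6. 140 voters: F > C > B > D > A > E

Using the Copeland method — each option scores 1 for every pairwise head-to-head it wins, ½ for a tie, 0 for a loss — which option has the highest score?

C: beats A, D, B, E, and F → score 5.
A: beats D and F; loses to C, B, and E → score 2.
D: beats E; loses to C, A, B, and F → score 1.
B: beats A, D, and E; loses to C and F → score 3.
E: beats A; loses to C, D, B, and F → score 1.
F: beats D, B, and E; loses to C and A → score 3.
C has the best pairwise record.

C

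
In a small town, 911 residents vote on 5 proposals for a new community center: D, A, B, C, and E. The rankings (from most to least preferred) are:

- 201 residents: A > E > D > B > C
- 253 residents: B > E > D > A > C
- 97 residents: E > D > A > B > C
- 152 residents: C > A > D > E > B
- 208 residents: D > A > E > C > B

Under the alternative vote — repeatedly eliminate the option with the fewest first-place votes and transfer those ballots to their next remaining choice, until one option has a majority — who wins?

D

Round 1: D 208, A 201, B 253, C 152, E 97. Eliminate E.
Round 2: D 305, A 201, B 253, C 152. Eliminate C.
Round 3: D 305, A 353, B 253. Eliminate B.
Round 4: D 558, A 353. D has a majority.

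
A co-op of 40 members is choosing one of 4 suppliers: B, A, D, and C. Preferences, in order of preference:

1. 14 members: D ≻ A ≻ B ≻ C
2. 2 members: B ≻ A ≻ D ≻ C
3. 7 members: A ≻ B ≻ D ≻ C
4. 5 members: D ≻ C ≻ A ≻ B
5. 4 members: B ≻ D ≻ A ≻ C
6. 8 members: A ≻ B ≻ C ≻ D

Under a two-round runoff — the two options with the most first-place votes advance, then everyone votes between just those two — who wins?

Round 1 first-place votes: B 6, A 15, D 19, C 0.
D and A advance.
Runoff: D is preferred to A by 23 voters; A by 17.
D wins the runoff.

D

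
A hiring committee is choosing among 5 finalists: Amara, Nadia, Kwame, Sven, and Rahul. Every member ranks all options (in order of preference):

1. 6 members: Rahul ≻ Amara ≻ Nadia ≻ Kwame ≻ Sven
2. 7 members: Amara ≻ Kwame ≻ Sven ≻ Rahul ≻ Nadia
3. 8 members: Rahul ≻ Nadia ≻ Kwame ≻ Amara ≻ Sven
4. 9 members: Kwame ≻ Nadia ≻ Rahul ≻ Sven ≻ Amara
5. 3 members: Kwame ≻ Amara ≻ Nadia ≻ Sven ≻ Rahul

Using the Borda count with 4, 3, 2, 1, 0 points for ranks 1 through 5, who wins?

Kwame

Amara: 6·3 + 7·4 + 8·1 + 9·0 + 3·3 = 63
Nadia: 6·2 + 7·0 + 8·3 + 9·3 + 3·2 = 69
Kwame: 6·1 + 7·3 + 8·2 + 9·4 + 3·4 = 91
Sven: 6·0 + 7·2 + 8·0 + 9·1 + 3·1 = 26
Rahul: 6·4 + 7·1 + 8·4 + 9·2 + 3·0 = 81
Kwame has the highest Borda score (91).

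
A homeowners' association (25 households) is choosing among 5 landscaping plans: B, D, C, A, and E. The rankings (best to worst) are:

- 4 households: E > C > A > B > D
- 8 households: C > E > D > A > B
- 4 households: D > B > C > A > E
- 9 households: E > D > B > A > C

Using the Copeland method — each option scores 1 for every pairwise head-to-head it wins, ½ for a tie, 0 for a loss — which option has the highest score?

B: beats C and A; loses to D and E → score 2.
D: beats B, C, and A; loses to E → score 3.
C: beats A; loses to B, D, and E → score 1.
A: loses to B, D, C, and E → score 0.
E: beats B, D, C, and A → score 4.
E has the best pairwise record.

E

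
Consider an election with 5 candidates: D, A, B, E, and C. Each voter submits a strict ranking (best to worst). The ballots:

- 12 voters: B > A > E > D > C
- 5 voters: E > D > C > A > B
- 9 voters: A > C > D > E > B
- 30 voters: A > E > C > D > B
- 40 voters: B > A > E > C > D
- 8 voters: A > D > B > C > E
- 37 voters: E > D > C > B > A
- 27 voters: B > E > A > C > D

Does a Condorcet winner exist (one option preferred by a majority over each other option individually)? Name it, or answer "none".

Checking pairwise contests:
A beats D 126–42.
B beats A 116–52.
D beats B 89–79.
A beats E 99–69.
A beats C 126–42.
Every option loses at least one head-to-head, so there is no Condorcet winner.

none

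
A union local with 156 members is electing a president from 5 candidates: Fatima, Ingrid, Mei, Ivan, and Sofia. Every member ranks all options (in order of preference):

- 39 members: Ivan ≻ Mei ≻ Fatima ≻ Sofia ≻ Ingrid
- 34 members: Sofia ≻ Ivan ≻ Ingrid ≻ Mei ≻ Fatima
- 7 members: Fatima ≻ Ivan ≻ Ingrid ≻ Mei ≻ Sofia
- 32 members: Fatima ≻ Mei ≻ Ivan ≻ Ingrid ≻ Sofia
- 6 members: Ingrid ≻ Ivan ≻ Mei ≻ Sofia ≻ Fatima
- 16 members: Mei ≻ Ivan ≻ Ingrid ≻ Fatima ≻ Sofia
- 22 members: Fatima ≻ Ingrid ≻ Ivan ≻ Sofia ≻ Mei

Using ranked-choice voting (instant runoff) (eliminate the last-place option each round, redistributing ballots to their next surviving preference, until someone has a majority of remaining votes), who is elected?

Ivan

Round 1: Fatima 61, Ingrid 6, Mei 16, Ivan 39, Sofia 34. Eliminate Ingrid.
Round 2: Fatima 61, Mei 16, Ivan 45, Sofia 34. Eliminate Mei.
Round 3: Fatima 61, Ivan 61, Sofia 34. Eliminate Sofia.
Round 4: Fatima 61, Ivan 95. Ivan has a majority.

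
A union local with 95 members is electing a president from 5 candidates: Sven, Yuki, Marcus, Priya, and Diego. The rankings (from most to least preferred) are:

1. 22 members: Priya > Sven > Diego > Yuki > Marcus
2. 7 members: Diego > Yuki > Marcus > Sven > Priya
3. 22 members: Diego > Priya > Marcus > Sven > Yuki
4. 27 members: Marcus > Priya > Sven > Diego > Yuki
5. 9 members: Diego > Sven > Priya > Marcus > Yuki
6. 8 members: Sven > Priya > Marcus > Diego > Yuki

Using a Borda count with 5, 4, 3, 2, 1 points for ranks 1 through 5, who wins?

Sven: 22·4 + 7·2 + 22·2 + 27·3 + 9·4 + 8·5 = 303
Yuki: 22·2 + 7·4 + 22·1 + 27·1 + 9·1 + 8·1 = 138
Marcus: 22·1 + 7·3 + 22·3 + 27·5 + 9·2 + 8·3 = 286
Priya: 22·5 + 7·1 + 22·4 + 27·4 + 9·3 + 8·4 = 372
Diego: 22·3 + 7·5 + 22·5 + 27·2 + 9·5 + 8·2 = 326
Priya has the highest Borda score (372).

Priya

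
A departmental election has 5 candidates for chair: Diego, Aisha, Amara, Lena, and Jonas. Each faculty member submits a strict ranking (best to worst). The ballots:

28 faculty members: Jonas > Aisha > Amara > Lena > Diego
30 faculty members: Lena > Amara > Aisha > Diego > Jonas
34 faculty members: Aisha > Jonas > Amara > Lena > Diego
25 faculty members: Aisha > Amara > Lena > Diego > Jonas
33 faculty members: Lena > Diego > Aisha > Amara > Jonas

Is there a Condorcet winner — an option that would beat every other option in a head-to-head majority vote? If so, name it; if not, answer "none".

Aisha vs Diego: 117–33 for Aisha.
Aisha vs Amara: 120–30 for Aisha.
Aisha vs Lena: 87–63 for Aisha.
Aisha vs Jonas: 122–28 for Aisha.
Aisha beats every other option head-to-head.

Aisha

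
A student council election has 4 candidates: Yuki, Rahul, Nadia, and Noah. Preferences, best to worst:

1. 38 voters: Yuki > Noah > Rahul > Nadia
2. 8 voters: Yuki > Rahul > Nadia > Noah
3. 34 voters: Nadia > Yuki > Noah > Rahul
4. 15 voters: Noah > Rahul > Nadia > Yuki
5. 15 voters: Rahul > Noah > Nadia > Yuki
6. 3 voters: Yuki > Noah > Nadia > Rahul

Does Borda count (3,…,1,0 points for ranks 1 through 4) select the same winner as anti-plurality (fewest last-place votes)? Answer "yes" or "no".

Borda — scores: Yuki 215, Rahul 129, Nadia 143, Noah 191. Winner: Yuki.
Anti-plurality — last-place votes: Yuki 30, Rahul 37, Nadia 38, Noah 8. Winner: Noah.
The two methods disagree.

no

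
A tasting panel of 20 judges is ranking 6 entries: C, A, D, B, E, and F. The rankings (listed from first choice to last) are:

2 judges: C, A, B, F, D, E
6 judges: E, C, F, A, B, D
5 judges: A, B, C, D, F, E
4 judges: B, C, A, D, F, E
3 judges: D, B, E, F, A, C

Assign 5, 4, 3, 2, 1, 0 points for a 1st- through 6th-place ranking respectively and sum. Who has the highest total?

C: 2·5 + 6·4 + 5·3 + 4·4 + 3·0 = 65
A: 2·4 + 6·2 + 5·5 + 4·3 + 3·1 = 60
D: 2·1 + 6·0 + 5·2 + 4·2 + 3·5 = 35
B: 2·3 + 6·1 + 5·4 + 4·5 + 3·4 = 64
E: 2·0 + 6·5 + 5·0 + 4·0 + 3·3 = 39
F: 2·2 + 6·3 + 5·1 + 4·1 + 3·2 = 37
C has the highest Borda score (65).

C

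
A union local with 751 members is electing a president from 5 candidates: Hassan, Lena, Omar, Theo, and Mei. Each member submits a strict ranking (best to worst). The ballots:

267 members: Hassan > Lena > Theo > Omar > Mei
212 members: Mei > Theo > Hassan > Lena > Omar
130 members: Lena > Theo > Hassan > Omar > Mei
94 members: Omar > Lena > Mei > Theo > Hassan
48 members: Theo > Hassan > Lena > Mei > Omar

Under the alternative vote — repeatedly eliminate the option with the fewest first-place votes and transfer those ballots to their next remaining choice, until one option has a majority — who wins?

Hassan

Round 1: Hassan 267, Lena 130, Omar 94, Theo 48, Mei 212. Eliminate Theo.
Round 2: Hassan 315, Lena 130, Omar 94, Mei 212. Eliminate Omar.
Round 3: Hassan 315, Lena 224, Mei 212. Eliminate Mei.
Round 4: Hassan 527, Lena 224. Hassan has a majority.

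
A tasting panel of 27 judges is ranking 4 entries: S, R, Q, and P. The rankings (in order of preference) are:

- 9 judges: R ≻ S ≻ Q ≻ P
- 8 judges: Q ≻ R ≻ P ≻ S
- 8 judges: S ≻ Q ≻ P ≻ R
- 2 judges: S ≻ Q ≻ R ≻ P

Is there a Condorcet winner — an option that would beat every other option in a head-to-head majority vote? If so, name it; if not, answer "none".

Checking pairwise contests:
R beats S 17–10.
Q beats R 18–9.
S beats Q 19–8.
S beats P 19–8.
Every option loses at least one head-to-head, so there is no Condorcet winner.

none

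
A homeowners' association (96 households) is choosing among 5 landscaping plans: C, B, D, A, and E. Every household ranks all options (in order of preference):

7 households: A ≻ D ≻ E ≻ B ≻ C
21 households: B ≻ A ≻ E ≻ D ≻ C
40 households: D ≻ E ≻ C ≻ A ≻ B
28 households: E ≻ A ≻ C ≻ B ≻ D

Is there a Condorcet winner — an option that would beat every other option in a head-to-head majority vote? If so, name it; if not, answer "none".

E vs C: 96–0 for E.
E vs B: 75–21 for E.
E vs D: 49–47 for E.
E vs A: 68–28 for E.
E beats every other option head-to-head.

E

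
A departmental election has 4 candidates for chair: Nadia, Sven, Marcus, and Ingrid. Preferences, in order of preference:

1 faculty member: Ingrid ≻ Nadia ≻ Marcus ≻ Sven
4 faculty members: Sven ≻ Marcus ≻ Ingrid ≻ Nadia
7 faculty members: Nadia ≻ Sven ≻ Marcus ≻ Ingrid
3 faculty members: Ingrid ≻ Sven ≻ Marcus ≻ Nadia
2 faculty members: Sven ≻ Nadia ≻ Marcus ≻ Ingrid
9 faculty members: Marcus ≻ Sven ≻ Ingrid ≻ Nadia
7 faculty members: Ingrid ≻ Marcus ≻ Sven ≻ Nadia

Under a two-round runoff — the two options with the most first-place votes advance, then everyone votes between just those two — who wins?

Marcus

Round 1 first-place votes: Nadia 7, Sven 6, Marcus 9, Ingrid 11.
Ingrid and Marcus advance.
Runoff: Ingrid is preferred to Marcus by 11 voters; Marcus by 22.
Marcus wins the runoff.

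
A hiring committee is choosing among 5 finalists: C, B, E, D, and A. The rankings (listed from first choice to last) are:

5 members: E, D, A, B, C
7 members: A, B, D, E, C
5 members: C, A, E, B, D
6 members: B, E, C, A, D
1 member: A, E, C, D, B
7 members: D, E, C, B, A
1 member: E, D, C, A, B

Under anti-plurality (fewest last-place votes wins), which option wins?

E

Last-place votes: C 12, B 2, E 0, D 11, A 7.
E is ranked last by the fewest voters, so E wins.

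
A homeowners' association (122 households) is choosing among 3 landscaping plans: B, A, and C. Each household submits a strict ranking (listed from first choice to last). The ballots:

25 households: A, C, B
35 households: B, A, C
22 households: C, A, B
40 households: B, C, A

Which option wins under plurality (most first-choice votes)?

B

First-place votes: B 75, A 25, C 22.
B has the most first-place votes.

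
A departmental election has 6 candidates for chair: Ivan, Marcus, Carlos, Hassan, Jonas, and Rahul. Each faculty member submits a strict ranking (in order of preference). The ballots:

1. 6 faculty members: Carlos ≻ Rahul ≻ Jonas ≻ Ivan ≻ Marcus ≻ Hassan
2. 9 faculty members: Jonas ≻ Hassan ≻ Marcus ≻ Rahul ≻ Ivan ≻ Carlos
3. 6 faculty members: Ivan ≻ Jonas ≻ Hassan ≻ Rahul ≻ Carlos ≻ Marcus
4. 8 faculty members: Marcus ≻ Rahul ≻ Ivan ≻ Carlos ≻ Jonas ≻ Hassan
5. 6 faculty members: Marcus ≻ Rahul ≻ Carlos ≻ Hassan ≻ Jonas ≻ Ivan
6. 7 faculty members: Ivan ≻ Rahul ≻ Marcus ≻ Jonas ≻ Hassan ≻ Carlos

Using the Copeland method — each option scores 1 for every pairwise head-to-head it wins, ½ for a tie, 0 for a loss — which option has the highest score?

Marcus

Ivan: beats Carlos and Hassan; ties Jonas; loses to Marcus and Rahul → score 2.5.
Marcus: beats Ivan, Carlos, Hassan, and Rahul; ties Jonas → score 4.5.
Carlos: loses to Ivan, Marcus, Hassan, Jonas, and Rahul → score 0.
Hassan: beats Carlos; loses to Ivan, Marcus, Jonas, and Rahul → score 1.
Jonas: beats Carlos and Hassan; ties Ivan and Marcus; loses to Rahul → score 3.
Rahul: beats Ivan, Carlos, Hassan, and Jonas; loses to Marcus → score 4.
Marcus has the best pairwise record.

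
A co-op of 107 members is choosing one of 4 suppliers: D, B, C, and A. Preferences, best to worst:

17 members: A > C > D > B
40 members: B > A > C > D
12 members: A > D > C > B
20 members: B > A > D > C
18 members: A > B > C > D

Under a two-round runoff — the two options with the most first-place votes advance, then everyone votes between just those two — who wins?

Round 1 first-place votes: D 0, B 60, C 0, A 47.
B and A advance.
Runoff: B is preferred to A by 60 voters; A by 47.
B wins the runoff.

B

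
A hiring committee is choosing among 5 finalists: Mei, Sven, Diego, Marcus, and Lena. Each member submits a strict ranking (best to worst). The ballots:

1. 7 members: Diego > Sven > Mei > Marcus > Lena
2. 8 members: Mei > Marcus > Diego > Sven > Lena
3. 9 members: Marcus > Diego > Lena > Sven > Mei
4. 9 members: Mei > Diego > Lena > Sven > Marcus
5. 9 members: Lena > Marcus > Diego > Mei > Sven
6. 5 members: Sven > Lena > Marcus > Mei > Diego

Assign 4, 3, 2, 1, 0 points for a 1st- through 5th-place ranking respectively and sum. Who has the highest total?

Mei: 7·2 + 8·4 + 9·0 + 9·4 + 9·1 + 5·1 = 96
Sven: 7·3 + 8·1 + 9·1 + 9·1 + 9·0 + 5·4 = 67
Diego: 7·4 + 8·2 + 9·3 + 9·3 + 9·2 + 5·0 = 116
Marcus: 7·1 + 8·3 + 9·4 + 9·0 + 9·3 + 5·2 = 104
Lena: 7·0 + 8·0 + 9·2 + 9·2 + 9·4 + 5·3 = 87
Diego has the highest Borda score (116).

Diego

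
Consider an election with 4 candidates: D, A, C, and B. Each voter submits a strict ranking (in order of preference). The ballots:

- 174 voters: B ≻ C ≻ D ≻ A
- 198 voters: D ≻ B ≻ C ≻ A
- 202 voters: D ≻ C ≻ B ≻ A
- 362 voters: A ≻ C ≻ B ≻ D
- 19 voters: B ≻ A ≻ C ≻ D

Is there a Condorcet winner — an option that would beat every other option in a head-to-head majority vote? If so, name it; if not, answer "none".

C vs D: 555–400 for C.
C vs A: 574–381 for C.
C vs B: 564–391 for C.
C beats every other option head-to-head.

C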